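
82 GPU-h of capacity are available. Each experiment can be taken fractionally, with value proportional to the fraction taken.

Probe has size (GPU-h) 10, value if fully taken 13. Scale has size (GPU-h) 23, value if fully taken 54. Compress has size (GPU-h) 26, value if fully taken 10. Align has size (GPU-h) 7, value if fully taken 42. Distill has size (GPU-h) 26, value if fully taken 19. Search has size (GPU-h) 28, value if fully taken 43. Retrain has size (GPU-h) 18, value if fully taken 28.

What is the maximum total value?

174.8

Best value per unit of size first: Align 42/7≈6, Scale 54/23≈2.35, Retrain 28/18≈1.56, Search 43/28≈1.54, Probe 13/10≈1.3, Distill 19/26≈0.731, Compress 10/26≈0.385.
Align: take in full, 7 GPU-h for value 42 → 75 left.
Take all of Scale (23 GPU-h, value 54) → 52 GPU-h left.
All 18 GPU-h of Retrain fit (value 28) → 34 remain.
Search: take in full, 28 GPU-h for value 43 → 6 left.
Only 6 GPU-h remain; take 6/10 of Probe for value 13×6/10 = 7.8.
Total value = 174.8.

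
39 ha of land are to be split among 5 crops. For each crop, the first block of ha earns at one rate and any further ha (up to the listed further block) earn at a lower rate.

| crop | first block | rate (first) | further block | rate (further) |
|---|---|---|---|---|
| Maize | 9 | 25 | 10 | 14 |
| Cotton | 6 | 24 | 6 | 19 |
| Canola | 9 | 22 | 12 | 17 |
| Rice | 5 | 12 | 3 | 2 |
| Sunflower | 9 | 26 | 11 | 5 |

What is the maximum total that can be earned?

915

Rank every tier by rate: Sunflower/first 26 > Maize/first 25 > Cotton/first 24 > Canola/first 22 > Cotton/second 19 > Canola/second 17 > Maize/second 14 > Rice/first 12 > Sunflower/second 5 > Rice/second 2.
Fill Sunflower first block (9 at 26) → 30 left.
Maize/first (25): +9 → 21 left.
Cotton first at 24: fill all 6 → 15 left.
Canola/first (22): +9 → 6 left.
Fill Cotton second block (6 at 19) → 0 left.
Total = 26×9 + 25×9 + 24×6 + 22×9 + 19×6 = 915.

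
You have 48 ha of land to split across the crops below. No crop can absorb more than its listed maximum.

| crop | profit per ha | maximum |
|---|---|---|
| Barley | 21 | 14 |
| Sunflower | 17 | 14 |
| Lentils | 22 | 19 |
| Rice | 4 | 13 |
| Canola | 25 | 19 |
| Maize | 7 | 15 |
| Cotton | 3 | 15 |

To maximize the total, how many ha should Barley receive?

Highest profit per ha first: Canola 25 > Lentils 22 > Barley 21 > Sunflower 17 > Maize 7 > Rice 4 > Cotton 3.
Canola takes 19 to reach its cap of 19 → 29 left.
Give Lentils 19 to hit its cap of 19 → 10 left.
Barley: +10 (room for 14) → 10. Pool exhausted.

10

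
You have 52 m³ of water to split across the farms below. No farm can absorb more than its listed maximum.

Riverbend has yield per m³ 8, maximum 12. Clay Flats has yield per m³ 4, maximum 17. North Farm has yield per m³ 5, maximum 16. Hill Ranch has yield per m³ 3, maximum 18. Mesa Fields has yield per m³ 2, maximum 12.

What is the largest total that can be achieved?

Rank by yield per m³: Riverbend 8 > North Farm 5 > Clay Flats 4 > Hill Ranch 3 > Mesa Fields 2.
Riverbend takes 12 to reach its cap of 12 → 40 left.
North Farm takes 16 to reach its cap of 16 → 24 left.
Give Clay Flats 17 to hit its cap of 17 → 7 left.
Hill Ranch has room for 18 but only 7 remain, so it gets 7.
Total = 8×12 + 4×17 + 5×16 + 3×7 = 265.

265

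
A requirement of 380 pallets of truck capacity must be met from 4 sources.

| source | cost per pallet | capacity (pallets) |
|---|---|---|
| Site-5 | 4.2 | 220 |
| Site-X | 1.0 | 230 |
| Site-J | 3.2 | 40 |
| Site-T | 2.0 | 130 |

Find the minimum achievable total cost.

554

Cheapest first:
Take 230 from Site-X at 1.0 ; need 150 more.
Site-T (2.0): use full 130 ; 20 pallets to go.
Take 20 from Site-J at 3.2 to finish.
Site-5: unused.
Cost = 230×1.0 + 130×2.0 + 20×3.2 = 554.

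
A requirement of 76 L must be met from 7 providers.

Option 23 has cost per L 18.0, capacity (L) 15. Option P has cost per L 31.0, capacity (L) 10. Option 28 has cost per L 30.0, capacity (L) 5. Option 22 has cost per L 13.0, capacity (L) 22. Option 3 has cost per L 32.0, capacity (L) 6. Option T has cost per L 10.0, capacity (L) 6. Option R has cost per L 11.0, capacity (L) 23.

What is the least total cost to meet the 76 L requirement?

Cheapest first:
Take 6 from Option T at 10.0 ; need 70 more.
Option R at 11.0: take all 23 L ; 47 still needed.
Option 22 at 13.0: take all 22 L ; 25 still needed.
Take 15 from Option 23 at 18.0 ; need 10 more.
Take 5 from Option 28 at 30.0 ; need 5 more.
Option P at 31.0: take 5 of its 10 ; requirement met.
Option 3: unused.
Cost = 6×10.0 + 23×11.0 + 22×13.0 + 15×18.0 + 5×30.0 + 5×31.0 = 1174.

1174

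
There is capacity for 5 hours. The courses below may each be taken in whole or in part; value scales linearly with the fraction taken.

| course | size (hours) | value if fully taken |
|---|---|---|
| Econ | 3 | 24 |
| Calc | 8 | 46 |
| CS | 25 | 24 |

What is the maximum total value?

35.5

Best value per unit of size first: Econ 24/3≈8, Calc 46/8≈5.75, CS 24/25≈0.96.
Take all of Econ (3 hours, value 24) — 2 hours left.
Only 2 hours remain; take 2/8 of Calc for value 46×2/8 = 11.5.
Total value = 35.5.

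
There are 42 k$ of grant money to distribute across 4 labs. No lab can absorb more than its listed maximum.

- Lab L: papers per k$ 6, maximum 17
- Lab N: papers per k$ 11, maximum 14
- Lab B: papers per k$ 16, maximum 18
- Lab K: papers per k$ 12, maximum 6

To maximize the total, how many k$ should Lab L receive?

Highest papers per k$ first: Lab B 16 > Lab K 12 > Lab N 11 > Lab L 6.
Give Lab B 18 to hit its cap of 18 → 24 left.
Give Lab K 6 to hit its cap of 6 → 18 left.
Lab N takes 14 to reach its cap of 14 → 4 left.
Lab L has room for 17 but only 4 remain, so it gets 4.

4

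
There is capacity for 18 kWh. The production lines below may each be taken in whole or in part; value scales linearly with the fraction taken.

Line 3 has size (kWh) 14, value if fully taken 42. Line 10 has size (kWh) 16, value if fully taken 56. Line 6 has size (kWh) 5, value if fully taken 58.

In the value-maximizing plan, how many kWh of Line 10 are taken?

Rank by value-to-size ratio: Line 6 58/5≈11.6, Line 10 56/16≈3.5, Line 3 42/14≈3.
Line 6: take in full, 5 kWh for value 58 ; 13 left.
Fill the last 13 kWh with part of Line 10: 13/16 of it earns 45.5.

13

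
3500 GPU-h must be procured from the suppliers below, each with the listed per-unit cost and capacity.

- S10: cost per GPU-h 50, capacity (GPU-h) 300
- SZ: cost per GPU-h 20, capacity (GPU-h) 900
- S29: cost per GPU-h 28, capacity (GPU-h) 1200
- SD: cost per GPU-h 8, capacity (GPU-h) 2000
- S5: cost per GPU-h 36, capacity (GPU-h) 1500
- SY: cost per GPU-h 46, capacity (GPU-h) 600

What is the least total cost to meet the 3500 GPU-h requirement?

Use suppliers in increasing cost order.
SD at 8: take all 2000 GPU-h → 1500 still needed.
SZ at 20: take all 900 GPU-h → 600 still needed.
Take 600 from S29 at 28 to finish.
S5, SY, S10: unused.
Cost = 2000×8 + 900×20 + 600×28 = 50800.

50800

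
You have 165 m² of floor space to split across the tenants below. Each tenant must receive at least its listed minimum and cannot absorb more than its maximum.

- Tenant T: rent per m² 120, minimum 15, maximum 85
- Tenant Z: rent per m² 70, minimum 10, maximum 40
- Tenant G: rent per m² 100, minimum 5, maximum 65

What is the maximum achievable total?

17750

Meeting every minimum uses 15+10+5 = 30 m², leaving 135.
Order the tenants by rent per m²: Tenant T 120 > Tenant G 100 > Tenant Z 70.
Tenant T takes 70 more to reach its cap of 85 ; 65 left.
Tenant G takes 60 more to reach its cap of 65 ; 5 left.
Tenant Z: +5 (room for 30) → 15. Pool exhausted.
Total = 120×85 + 70×15 + 100×65 = 17750.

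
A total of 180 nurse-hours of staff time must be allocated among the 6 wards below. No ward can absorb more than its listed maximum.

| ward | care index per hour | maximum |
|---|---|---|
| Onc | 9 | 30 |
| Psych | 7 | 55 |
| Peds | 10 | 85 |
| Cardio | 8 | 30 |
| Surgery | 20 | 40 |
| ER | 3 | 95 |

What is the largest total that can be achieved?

2120

Order the wards by care index per hour: Surgery 20 > Peds 10 > Onc 9 > Cardio 8 > Psych 7 > ER 3.
Surgery: +40 to 40 (cap) — 140 left.
Give Peds 85 to hit its cap of 85 — 55 left.
Give Onc 30 to hit its cap of 30 — 25 left.
Cardio: +25 (room for 30) → 25. Pool exhausted.
Total = 9×30 + 10×85 + 8×25 + 20×40 = 2120.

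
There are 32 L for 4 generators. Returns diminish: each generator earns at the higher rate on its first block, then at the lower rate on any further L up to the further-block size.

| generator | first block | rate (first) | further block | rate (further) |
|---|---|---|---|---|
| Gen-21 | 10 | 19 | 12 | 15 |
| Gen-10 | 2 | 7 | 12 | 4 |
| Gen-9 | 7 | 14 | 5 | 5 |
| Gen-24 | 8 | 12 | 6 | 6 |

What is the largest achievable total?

Treat each block as its own option and order by rate: Gen-21/T1 19 > Gen-21/T2 15 > Gen-9/T1 14 > Gen-24/T1 12 > Gen-10/T1 7 > Gen-24/T2 6 > Gen-9/T2 5 > Gen-10/T2 4.
Gen-21 T1 at 19: fill all 10 ; 22 left.
Fill Gen-21 T2 block (12 at 15) ; 10 left.
Gen-9 T1 at 14: fill all 7 ; 3 left.
Gen-24 T1 at 12: only 3 left, fill 3.
Total = 19×10 + 15×12 + 14×7 + 12×3 = 504.

504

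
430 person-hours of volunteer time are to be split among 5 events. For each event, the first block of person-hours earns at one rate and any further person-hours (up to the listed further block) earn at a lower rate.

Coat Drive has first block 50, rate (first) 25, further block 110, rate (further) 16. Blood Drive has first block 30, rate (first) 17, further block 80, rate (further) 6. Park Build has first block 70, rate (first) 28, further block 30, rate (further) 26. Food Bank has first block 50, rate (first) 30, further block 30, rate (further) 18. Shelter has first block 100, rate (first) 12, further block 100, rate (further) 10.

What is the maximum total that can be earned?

Order all 10 blocks by rate: Food Bank/first 30 > Park Build/first 28 > Park Build/second 26 > Coat Drive/first 25 > Food Bank/second 18 > Blood Drive/first 17 > Coat Drive/second 16 > Shelter/first 12 > Shelter/second 10 > Blood Drive/second 6.
Food Bank/first (30): +50 — 380 left.
Park Build first at 28: fill all 70 — 310 left.
Fill Park Build second block (30 at 26) — 280 left.
Coat Drive first at 25: fill all 50 — 230 left.
Food Bank/second (18): +30 — 200 left.
Fill Blood Drive first block (30 at 17) — 170 left.
Fill Coat Drive second block (110 at 16) — 60 left.
Shelter first at 12: only 60 left, fill 60.
Total = 30×50 + 28×70 + 26×30 + 25×50 + 18×30 + 17×30 + 16×110 + 12×60 = 9020.

9020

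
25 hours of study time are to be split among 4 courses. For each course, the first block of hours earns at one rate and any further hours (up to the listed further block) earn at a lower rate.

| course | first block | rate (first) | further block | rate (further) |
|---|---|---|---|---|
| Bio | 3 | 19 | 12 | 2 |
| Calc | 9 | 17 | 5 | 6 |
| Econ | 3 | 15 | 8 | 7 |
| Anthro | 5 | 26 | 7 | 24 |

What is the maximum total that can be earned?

Rank every tier by rate: Anthro/first 26 > Anthro/second 24 > Bio/first 19 > Calc/first 17 > Econ/first 15 > Econ/second 7 > Calc/second 6 > Bio/second 2.
Fill Anthro first block (5 at 26) ; 20 left.
Anthro/second (24): +7 ; 13 left.
Fill Bio first block (3 at 19) ; 10 left.
Calc first at 17: fill all 9 ; 1 left.
Econ first at 15: only 1 left, fill 1.
Total = 26×5 + 24×7 + 19×3 + 17×9 + 15×1 = 523.

523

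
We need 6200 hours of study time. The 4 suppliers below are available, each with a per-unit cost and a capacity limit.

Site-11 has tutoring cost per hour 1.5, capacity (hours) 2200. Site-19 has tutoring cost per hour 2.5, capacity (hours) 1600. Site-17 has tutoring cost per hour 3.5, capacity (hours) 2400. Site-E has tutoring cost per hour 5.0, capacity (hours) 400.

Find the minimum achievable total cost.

Use suppliers in increasing cost order.
Site-11 (1.5): use full 2200 → 4000 hours to go.
Site-19 at 2.5: take all 1600 hours → 2400 still needed.
Site-17 at 3.5: take all 2400 hours → 0 still needed.
Site-E: unused.
Cost = 2200×1.5 + 1600×2.5 + 2400×3.5 = 15700.

15700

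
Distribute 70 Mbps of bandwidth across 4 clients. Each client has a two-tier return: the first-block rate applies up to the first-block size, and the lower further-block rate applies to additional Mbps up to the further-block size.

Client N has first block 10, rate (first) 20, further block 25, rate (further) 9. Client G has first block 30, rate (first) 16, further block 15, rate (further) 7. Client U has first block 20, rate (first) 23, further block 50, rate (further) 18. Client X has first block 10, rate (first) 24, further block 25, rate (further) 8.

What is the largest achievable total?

Order all 8 blocks by rate: Client X/T1 24 > Client U/T1 23 > Client N/T1 20 > Client U/T2 18 > Client G/T1 16 > Client N/T2 9 > Client X/T2 8 > Client G/T2 7.
Fill Client X T1 block (10 at 24) → 60 left.
Client U T1 at 23: fill all 20 → 40 left.
Fill Client N T1 block (10 at 20) → 30 left.
30 remain; put them into Client U T2 at 18.
Total = 24×10 + 23×20 + 20×10 + 18×30 = 1440.

1440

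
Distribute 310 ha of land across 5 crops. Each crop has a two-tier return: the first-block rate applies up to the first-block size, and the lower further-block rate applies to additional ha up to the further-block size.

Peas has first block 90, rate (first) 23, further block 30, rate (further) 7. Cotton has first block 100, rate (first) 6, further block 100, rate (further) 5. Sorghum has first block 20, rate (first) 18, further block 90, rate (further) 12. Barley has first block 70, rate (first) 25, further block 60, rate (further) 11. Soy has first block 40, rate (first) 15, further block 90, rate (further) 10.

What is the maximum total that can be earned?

Rank every tier by rate: Barley/tier1 25 > Peas/tier1 23 > Sorghum/tier1 18 > Soy/tier1 15 > Sorghum/tier2 12 > Barley/tier2 11 > Soy/tier2 10 > Peas/tier2 7 > Cotton/tier1 6 > Cotton/tier2 5.
Barley tier1 at 25: fill all 70 → 240 left.
Peas tier1 at 23: fill all 90 → 150 left.
Sorghum tier1 at 18: fill all 20 → 130 left.
Soy tier1 at 15: fill all 40 → 90 left.
Sorghum tier2 at 12: fill all 90 → 0 left.
Total = 25×70 + 23×90 + 18×20 + 15×40 + 12×90 = 5860.

5860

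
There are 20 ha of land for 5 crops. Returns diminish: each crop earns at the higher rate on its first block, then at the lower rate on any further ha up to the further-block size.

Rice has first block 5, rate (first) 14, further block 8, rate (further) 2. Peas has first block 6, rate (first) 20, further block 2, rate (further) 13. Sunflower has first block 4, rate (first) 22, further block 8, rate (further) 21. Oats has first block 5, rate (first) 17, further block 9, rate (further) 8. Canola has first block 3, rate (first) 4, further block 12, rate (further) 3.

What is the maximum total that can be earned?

410

Treat each block as its own option and order by rate: Sunflower/tier1 22 > Sunflower/tier2 21 > Peas/tier1 20 > Oats/tier1 17 > Rice/tier1 14 > Peas/tier2 13 > Oats/tier2 8 > Canola/tier1 4 > Canola/tier2 3 > Rice/tier2 2.
Sunflower/tier1 (22): +4 — 16 left.
Sunflower/tier2 (21): +8 — 8 left.
Peas/tier1 (20): +6 — 2 left.
Oats/tier1: +2 of 5 at 17; pool empty.
Total = 22×4 + 21×8 + 20×6 + 17×2 = 410.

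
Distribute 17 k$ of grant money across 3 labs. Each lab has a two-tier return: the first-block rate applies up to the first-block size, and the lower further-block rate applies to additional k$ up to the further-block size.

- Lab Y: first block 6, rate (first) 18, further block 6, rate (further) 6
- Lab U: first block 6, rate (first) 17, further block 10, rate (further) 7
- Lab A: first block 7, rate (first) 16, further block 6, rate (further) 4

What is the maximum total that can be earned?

Order all 6 blocks by rate: Lab Y/first 18 > Lab U/first 17 > Lab A/first 16 > Lab U/second 7 > Lab Y/second 6 > Lab A/second 4.
Fill Lab Y first block (6 at 18) ; 11 left.
Lab U/first (17): +6 ; 5 left.
Lab A first at 16: only 5 left, fill 5.
Total = 18×6 + 17×6 + 16×5 = 290.

290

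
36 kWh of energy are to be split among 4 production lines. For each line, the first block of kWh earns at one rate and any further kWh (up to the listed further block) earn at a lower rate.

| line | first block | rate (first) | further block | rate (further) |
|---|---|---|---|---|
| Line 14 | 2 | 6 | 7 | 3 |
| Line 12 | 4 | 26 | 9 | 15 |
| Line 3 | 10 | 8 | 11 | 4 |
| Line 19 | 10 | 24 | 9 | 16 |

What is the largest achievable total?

655

Rank every tier by rate: Line 12/first 26 > Line 19/first 24 > Line 19/second 16 > Line 12/second 15 > Line 3/first 8 > Line 14/first 6 > Line 3/second 4 > Line 14/second 3.
Line 12/first (26): +4 ; 32 left.
Fill Line 19 first block (10 at 24) ; 22 left.
Line 19/second (16): +9 ; 13 left.
Line 12 second at 15: fill all 9 ; 4 left.
4 remain; put them into Line 3 first at 8.
Total = 26×4 + 24×10 + 16×9 + 15×9 + 8×4 = 655.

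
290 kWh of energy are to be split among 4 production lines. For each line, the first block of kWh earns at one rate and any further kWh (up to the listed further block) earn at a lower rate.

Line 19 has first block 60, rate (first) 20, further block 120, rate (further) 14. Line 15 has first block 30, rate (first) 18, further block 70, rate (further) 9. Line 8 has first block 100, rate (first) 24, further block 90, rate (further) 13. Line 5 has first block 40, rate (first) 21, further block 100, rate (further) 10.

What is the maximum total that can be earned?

5820

Rank every tier by rate: Line 8/first 24 > Line 5/first 21 > Line 19/first 20 > Line 15/first 18 > Line 19/second 14 > Line 8/second 13 > Line 5/second 10 > Line 15/second 9.
Line 8 first at 24: fill all 100 ; 190 left.
Line 5 first at 21: fill all 40 ; 150 left.
Fill Line 19 first block (60 at 20) ; 90 left.
Line 15 first at 18: fill all 30 ; 60 left.
60 remain; put them into Line 19 second at 14.
Total = 24×100 + 21×40 + 20×60 + 18×30 + 14×60 = 5820.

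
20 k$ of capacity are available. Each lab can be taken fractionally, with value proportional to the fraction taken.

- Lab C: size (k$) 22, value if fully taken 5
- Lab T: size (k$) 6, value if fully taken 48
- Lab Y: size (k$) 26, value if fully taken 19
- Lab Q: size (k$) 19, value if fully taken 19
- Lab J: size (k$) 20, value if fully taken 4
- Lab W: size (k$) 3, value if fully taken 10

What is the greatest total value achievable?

69

Sort by value density: Lab T 48/6≈8, Lab W 10/3≈3.33, Lab Q 19/19≈1, Lab Y 19/26≈0.731, Lab C 5/22≈0.227, Lab J 4/20≈0.2.
Take all of Lab T (6 k$, value 48) ; 14 k$ left.
All 3 k$ of Lab W fit (value 10) ; 11 remain.
Only 11 k$ remain; take 11/19 of Lab Q for value 19×11/19 = 11.
Total value = 69.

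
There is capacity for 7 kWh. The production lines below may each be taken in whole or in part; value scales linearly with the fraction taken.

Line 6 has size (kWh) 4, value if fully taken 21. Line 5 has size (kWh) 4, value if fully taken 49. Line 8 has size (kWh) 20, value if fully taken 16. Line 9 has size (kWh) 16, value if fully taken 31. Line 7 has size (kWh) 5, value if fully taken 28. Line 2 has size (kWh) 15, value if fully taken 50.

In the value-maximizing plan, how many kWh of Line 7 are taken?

Best value per unit of size first: Line 5 49/4≈12.2, Line 7 28/5≈5.6, Line 6 21/4≈5.25, Line 2 50/15≈3.33, Line 9 31/16≈1.94, Line 8 16/20≈0.8.
All 4 kWh of Line 5 fit (value 49) — 3 remain.
Only 3 kWh remain; take 3/5 of Line 7 for value 28×3/5 = 16.8.

3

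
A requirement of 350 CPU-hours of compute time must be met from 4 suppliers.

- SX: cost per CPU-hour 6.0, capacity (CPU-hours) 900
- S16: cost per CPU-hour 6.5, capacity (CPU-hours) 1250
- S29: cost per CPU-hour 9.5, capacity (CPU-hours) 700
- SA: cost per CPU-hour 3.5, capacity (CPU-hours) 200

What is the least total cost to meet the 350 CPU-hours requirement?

1600

Cheapest first:
SA at 3.5: take all 200 CPU-hours — 150 still needed.
SX (6.0): take the remaining 150 — done.
S16, S29: unused.
Cost = 200×3.5 + 150×6.0 = 1600.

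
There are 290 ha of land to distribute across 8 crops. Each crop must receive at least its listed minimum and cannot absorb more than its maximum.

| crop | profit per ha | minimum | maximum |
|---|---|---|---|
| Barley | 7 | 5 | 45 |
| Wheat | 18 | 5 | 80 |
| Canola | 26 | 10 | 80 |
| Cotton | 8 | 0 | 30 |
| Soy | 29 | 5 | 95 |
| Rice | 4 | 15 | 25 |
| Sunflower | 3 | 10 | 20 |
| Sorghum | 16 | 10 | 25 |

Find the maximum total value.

6470

Meeting every minimum uses 5+5+10+0+5+15+10+10 = 60 ha, leaving 230.
Rank by profit per ha: Soy 29 > Canola 26 > Wheat 18 > Sorghum 16 > Cotton 8 > Barley 7 > Rice 4 > Sunflower 3.
Give Soy 90 more to hit its cap of 95 ; 140 left.
Give Canola 70 more to hit its cap of 80 ; 70 left.
Only 70 left; Wheat takes them to reach 75.
Total = 7×5 + 18×75 + 26×80 + 29×95 + 4×15 + 3×10 + 16×10 = 6470.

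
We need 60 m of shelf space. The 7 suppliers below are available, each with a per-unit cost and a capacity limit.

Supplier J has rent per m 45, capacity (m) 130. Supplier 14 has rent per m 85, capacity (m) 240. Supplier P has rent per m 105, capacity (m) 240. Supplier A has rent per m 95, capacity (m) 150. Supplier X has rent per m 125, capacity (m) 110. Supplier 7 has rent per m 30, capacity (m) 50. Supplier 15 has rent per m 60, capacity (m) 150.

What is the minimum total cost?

Cheapest first:
Take 50 from Supplier 7 at 30 — need 10 more.
Take 10 from Supplier J at 45 to finish.
Supplier 15, Supplier 14, Supplier A, Supplier P, Supplier X: unused.
Cost = 50×30 + 10×45 = 1950.

1950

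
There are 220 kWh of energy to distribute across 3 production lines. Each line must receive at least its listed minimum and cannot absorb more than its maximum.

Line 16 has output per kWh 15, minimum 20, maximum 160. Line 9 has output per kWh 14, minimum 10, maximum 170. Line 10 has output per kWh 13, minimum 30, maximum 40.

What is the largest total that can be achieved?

Meeting every minimum uses 20+10+30 = 60 kWh, leaving 160.
Highest output per kWh first: Line 16 15 > Line 9 14 > Line 10 13.
Line 16: +140 to 160 (cap) ; 20 left.
Only 20 left; Line 9 takes them to reach 30.
Total = 15×160 + 14×30 + 13×30 = 3210.

3210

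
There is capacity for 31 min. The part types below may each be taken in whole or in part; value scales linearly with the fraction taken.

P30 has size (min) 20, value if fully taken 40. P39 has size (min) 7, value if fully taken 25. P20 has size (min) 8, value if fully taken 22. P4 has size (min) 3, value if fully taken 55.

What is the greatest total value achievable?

128

Best value per unit of size first: P4 55/3≈18.3, P39 25/7≈3.57, P20 22/8≈2.75, P30 40/20≈2.
P4: take in full, 3 min for value 55 → 28 left.
Take all of P39 (7 min, value 25) → 21 min left.
Take all of P20 (8 min, value 22) → 13 min left.
Only 13 min remain; take 13/20 of P30 for value 40×13/20 = 26.
Total value = 128.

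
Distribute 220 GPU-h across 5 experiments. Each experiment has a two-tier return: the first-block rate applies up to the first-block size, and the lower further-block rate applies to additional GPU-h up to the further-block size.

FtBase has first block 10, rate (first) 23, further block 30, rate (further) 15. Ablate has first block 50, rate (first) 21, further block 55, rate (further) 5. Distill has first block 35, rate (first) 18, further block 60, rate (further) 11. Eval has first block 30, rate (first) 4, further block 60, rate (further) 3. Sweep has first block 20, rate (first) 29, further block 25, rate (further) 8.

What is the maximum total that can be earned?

3720

Rank every tier by rate: Sweep/tier1 29 > FtBase/tier1 23 > Ablate/tier1 21 > Distill/tier1 18 > FtBase/tier2 15 > Distill/tier2 11 > Sweep/tier2 8 > Ablate/tier2 5 > Eval/tier1 4 > Eval/tier2 3.
Sweep tier1 at 29: fill all 20 → 200 left.
FtBase tier1 at 23: fill all 10 → 190 left.
Ablate tier1 at 21: fill all 50 → 140 left.
Distill/tier1 (18): +35 → 105 left.
FtBase tier2 at 15: fill all 30 → 75 left.
Distill tier2 at 11: fill all 60 → 15 left.
Sweep/tier2: +15 of 25 at 8; pool empty.
Total = 29×20 + 23×10 + 21×50 + 18×35 + 15×30 + 11×60 + 8×15 = 3720.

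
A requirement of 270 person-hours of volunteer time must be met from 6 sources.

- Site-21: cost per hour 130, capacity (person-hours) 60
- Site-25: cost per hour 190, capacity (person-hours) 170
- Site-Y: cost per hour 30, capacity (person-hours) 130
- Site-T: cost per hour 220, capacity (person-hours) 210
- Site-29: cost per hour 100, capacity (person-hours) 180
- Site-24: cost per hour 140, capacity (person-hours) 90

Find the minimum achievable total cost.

17900

Use sources in increasing cost order.
Site-Y at 30: take all 130 person-hours — 140 still needed.
Site-29 at 100: take 140 of its 180 — requirement met.
Site-21, Site-24, Site-25, Site-T: unused.
Cost = 130×30 + 140×100 = 17900.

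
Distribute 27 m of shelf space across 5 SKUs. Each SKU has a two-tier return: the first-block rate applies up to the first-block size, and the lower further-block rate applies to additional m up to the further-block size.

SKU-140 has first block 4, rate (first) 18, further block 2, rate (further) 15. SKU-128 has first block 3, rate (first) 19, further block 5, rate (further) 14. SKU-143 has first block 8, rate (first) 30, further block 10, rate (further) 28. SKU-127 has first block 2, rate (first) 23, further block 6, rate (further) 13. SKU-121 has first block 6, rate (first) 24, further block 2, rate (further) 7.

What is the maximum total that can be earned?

Order all 10 blocks by rate: SKU-143/T1 30 > SKU-143/T2 28 > SKU-121/T1 24 > SKU-127/T1 23 > SKU-128/T1 19 > SKU-140/T1 18 > SKU-140/T2 15 > SKU-128/T2 14 > SKU-127/T2 13 > SKU-121/T2 7.
SKU-143/T1 (30): +8 → 19 left.
SKU-143/T2 (28): +10 → 9 left.
SKU-121 T1 at 24: fill all 6 → 3 left.
SKU-127/T1 (23): +2 → 1 left.
1 remain; put them into SKU-128 T1 at 19.
Total = 30×8 + 28×10 + 24×6 + 23×2 + 19×1 = 729.

729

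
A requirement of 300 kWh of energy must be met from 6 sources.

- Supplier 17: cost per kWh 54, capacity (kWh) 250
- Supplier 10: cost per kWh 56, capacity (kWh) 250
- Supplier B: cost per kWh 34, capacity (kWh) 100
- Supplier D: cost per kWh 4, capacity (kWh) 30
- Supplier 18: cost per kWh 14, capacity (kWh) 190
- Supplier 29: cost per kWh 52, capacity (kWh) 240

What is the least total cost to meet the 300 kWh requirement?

Use sources in increasing cost order.
Supplier D (4): use full 30 → 270 kWh to go.
Supplier 18 (14): use full 190 → 80 kWh to go.
Supplier B at 34: take 80 of its 100 → requirement met.
Supplier 29, Supplier 17, Supplier 10: unused.
Cost = 30×4 + 190×14 + 80×34 = 5500.

5500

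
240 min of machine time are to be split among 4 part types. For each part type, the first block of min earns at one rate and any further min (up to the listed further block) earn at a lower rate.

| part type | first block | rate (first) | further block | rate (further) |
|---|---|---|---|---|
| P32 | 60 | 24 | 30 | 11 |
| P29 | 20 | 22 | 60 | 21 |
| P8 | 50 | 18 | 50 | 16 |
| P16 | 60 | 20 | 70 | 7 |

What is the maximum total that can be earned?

5060

Treat each block as its own option and order by rate: P32/first 24 > P29/first 22 > P29/second 21 > P16/first 20 > P8/first 18 > P8/second 16 > P32/second 11 > P16/second 7.
P32 first at 24: fill all 60 ; 180 left.
P29 first at 22: fill all 20 ; 160 left.
P29/second (21): +60 ; 100 left.
Fill P16 first block (60 at 20) ; 40 left.
P8/first: +40 of 50 at 18; pool empty.
Total = 24×60 + 22×20 + 21×60 + 20×60 + 18×40 = 5060.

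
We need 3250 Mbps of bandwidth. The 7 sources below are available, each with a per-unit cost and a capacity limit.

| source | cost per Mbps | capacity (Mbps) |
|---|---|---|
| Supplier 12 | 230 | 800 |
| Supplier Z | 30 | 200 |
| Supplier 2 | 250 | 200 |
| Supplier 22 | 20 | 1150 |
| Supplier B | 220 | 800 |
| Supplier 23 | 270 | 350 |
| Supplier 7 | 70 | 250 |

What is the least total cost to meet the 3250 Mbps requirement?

Use sources in increasing cost order.
Take 1150 from Supplier 22 at 20 ; need 2100 more.
Take 200 from Supplier Z at 30 ; need 1900 more.
Supplier 7 at 70: take all 250 Mbps ; 1650 still needed.
Supplier B at 220: take all 800 Mbps ; 850 still needed.
Supplier 12 at 230: take all 800 Mbps ; 50 still needed.
Take 50 from Supplier 2 at 250 to finish.
Supplier 23: unused.
Cost = 1150×20 + 200×30 + 250×70 + 800×220 + 800×230 + 50×250 = 419000.

419000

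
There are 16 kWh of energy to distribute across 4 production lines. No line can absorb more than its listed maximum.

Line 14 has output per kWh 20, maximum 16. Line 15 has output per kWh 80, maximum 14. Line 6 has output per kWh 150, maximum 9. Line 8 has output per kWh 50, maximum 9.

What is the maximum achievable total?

1910

Order the production lines by output per kWh: Line 6 150 > Line 15 80 > Line 8 50 > Line 14 20.
Line 6: +9 to 9 (cap) → 7 left.
Line 15 has room for 14 but only 7 remain, so it gets 7.
Total = 80×7 + 150×9 = 1910.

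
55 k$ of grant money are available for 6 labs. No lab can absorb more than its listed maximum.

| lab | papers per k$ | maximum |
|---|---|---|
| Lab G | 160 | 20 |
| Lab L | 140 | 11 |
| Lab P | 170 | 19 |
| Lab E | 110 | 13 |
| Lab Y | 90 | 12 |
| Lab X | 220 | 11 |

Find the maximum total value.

9550

Rank by papers per k$: Lab X 220 > Lab P 170 > Lab G 160 > Lab L 140 > Lab E 110 > Lab Y 90.
Give Lab X 11 to hit its cap of 11 — 44 left.
Give Lab P 19 to hit its cap of 19 — 25 left.
Lab G: +20 to 20 (cap) — 5 left.
Only 5 left; Lab L takes them to reach 5.
Total = 160×20 + 140×5 + 170×19 + 220×11 = 9550.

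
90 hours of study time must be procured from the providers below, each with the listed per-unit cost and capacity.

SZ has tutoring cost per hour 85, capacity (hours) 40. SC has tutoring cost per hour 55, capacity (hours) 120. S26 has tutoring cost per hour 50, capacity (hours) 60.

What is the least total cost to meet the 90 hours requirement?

Fill from the cheapest provider first.
S26 (50): use full 60 → 30 hours to go.
SC at 55: take 30 of its 120 → requirement met.
SZ: unused.
Cost = 60×50 + 30×55 = 4650.

4650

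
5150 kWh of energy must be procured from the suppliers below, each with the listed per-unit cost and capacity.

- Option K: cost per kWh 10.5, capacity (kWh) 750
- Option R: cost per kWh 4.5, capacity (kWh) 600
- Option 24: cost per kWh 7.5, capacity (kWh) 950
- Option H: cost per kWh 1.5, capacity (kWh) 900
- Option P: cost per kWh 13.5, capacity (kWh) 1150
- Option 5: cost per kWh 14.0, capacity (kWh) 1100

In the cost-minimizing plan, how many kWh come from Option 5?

800

Use suppliers in increasing cost order.
Option H at 1.5: take all 900 kWh ; 4250 still needed.
Option R (4.5): use full 600 ; 3650 kWh to go.
Option 24 at 7.5: take all 950 kWh ; 2700 still needed.
Option K (10.5): use full 750 ; 1950 kWh to go.
Take 1150 from Option P at 13.5 ; need 800 more.
Option 5 at 14.0: take 800 of its 1100 ; requirement met.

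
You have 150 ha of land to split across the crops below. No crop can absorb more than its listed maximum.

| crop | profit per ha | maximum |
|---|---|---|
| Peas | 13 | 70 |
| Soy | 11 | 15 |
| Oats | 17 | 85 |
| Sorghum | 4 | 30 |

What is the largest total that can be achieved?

Order the crops by profit per ha: Oats 17 > Peas 13 > Soy 11 > Sorghum 4.
Give Oats 85 to hit its cap of 85 — 65 left.
Only 65 left; Peas takes them to reach 65.
Total = 13×65 + 17×85 = 2290.

2290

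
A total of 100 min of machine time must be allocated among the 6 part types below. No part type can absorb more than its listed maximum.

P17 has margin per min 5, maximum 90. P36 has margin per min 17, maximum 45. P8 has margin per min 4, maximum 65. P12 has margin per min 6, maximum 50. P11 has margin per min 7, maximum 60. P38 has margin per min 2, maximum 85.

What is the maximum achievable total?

Order the part types by margin per min: P36 17 > P11 7 > P12 6 > P17 5 > P8 4 > P38 2.
P36 takes 45 to reach its cap of 45 ; 55 left.
Only 55 left; P11 takes them to reach 55.
Total = 17×45 + 7×55 = 1150.

1150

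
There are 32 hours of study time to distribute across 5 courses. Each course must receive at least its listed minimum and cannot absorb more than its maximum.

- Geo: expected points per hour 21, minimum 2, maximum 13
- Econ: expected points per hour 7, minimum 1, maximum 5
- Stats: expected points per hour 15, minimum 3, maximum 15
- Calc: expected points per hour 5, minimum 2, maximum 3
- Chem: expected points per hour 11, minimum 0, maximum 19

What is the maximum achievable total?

526

Meeting every minimum uses 2+1+3+2+0 = 8 hours, leaving 24.
Highest expected points per hour first: Geo 21 > Stats 15 > Chem 11 > Econ 7 > Calc 5.
Geo takes 11 more to reach its cap of 13 → 13 left.
Stats: +12 to 15 (cap) → 1 left.
Chem: +1 (room for 19) → 1. Pool exhausted.
Total = 21×13 + 7×1 + 15×15 + 5×2 + 11×1 = 526.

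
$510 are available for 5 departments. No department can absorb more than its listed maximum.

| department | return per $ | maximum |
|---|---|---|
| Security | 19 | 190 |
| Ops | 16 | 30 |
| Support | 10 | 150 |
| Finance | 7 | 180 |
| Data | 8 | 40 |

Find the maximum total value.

Order the departments by return per $: Security 19 > Ops 16 > Support 10 > Data 8 > Finance 7.
Security takes 190 to reach its cap of 190 ; 320 left.
Ops: +30 to 30 (cap) ; 290 left.
Give Support 150 to hit its cap of 150 ; 140 left.
Give Data 40 to hit its cap of 40 ; 100 left.
Finance has room for 180 but only 100 remain, so it gets 100.
Total = 19×190 + 16×30 + 10×150 + 7×100 + 8×40 = 6610.

6610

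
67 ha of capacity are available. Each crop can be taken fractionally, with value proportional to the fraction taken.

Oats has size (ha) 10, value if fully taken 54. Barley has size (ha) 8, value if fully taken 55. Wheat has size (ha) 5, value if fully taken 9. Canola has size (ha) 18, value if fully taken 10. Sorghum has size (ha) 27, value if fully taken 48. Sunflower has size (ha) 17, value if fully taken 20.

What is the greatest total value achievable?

186

Rank by value-to-size ratio: Barley 55/8≈6.88, Oats 54/10≈5.4, Wheat 9/5≈1.8, Sorghum 48/27≈1.78, Sunflower 20/17≈1.18, Canola 10/18≈0.556.
Take all of Barley (8 ha, value 55) → 59 ha left.
Take all of Oats (10 ha, value 54) → 49 ha left.
Take all of Wheat (5 ha, value 9) → 44 ha left.
All 27 ha of Sorghum fit (value 48) → 17 remain.
Take all of Sunflower (17 ha, value 20) → 0 ha left.
Total value = 186.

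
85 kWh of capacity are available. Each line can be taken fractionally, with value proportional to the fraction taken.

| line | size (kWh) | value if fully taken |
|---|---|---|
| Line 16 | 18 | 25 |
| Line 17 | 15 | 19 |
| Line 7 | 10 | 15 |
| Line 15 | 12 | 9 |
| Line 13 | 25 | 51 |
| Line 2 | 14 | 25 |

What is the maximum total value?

Best value per unit of size first: Line 13 51/25≈2.04, Line 2 25/14≈1.79, Line 7 15/10≈1.5, Line 16 25/18≈1.39, Line 17 19/15≈1.27, Line 15 9/12≈0.75.
All 25 kWh of Line 13 fit (value 51) — 60 remain.
All 14 kWh of Line 2 fit (value 25) — 46 remain.
Take all of Line 7 (10 kWh, value 15) — 36 kWh left.
All 18 kWh of Line 16 fit (value 25) — 18 remain.
Line 17: take in full, 15 kWh for value 19 — 3 left.
Fill the last 3 kWh with part of Line 15: 3/12 of it earns 2.25.
Total value = 137.25.

137.25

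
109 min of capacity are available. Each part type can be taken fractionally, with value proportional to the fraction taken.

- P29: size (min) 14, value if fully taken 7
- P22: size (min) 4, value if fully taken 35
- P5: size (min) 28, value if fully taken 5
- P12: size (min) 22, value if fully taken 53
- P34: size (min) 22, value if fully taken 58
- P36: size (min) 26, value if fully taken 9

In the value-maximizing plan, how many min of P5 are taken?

21

Best value per unit of size first: P22 35/4≈8.75, P34 58/22≈2.64, P12 53/22≈2.41, P29 7/14≈0.5, P36 9/26≈0.346, P5 5/28≈0.179.
All 4 min of P22 fit (value 35) ; 105 remain.
All 22 min of P34 fit (value 58) ; 83 remain.
Take all of P12 (22 min, value 53) ; 61 min left.
Take all of P29 (14 min, value 7) ; 47 min left.
P36: take in full, 26 min for value 9 ; 21 left.
21 min left: a 21/28 share of P5 gives 5×21/28 = 3.75.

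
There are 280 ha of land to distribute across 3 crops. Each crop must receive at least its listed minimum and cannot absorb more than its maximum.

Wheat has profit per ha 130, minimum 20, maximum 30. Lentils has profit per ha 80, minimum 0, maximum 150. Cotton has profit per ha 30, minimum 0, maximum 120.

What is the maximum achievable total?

Meeting every minimum uses 20+0+0 = 20 ha, leaving 260.
Order the crops by profit per ha: Wheat 130 > Lentils 80 > Cotton 30.
Give Wheat 10 more to hit its cap of 30 — 250 left.
Lentils takes 150 more to reach its cap of 150 — 100 left.
Cotton: +100 (room for 120) → 100. Pool exhausted.
Total = 130×30 + 80×150 + 30×100 = 18900.

18900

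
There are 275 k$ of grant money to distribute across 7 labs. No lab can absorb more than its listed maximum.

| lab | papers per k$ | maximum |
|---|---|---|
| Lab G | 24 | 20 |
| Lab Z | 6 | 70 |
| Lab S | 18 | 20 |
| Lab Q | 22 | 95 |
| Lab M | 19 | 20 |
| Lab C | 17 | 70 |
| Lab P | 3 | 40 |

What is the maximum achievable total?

4800

Rank by papers per k$: Lab G 24 > Lab Q 22 > Lab M 19 > Lab S 18 > Lab C 17 > Lab Z 6 > Lab P 3.
Give Lab G 20 to hit its cap of 20 → 255 left.
Lab Q: +95 to 95 (cap) → 160 left.
Lab M takes 20 to reach its cap of 20 → 140 left.
Lab S: +20 to 20 (cap) → 120 left.
Lab C takes 70 to reach its cap of 70 → 50 left.
Lab Z: +50 (room for 70) → 50. Pool exhausted.
Total = 24×20 + 6×50 + 18×20 + 22×95 + 19×20 + 17×70 = 4800.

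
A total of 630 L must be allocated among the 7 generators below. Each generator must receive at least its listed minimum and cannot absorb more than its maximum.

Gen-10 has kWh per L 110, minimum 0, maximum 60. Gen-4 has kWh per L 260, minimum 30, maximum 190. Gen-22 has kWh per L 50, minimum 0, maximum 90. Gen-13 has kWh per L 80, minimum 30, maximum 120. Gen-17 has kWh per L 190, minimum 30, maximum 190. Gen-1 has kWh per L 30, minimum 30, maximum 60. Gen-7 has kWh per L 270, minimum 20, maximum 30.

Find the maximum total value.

111200

Meeting every minimum uses 0+30+0+30+30+30+20 = 140 L, leaving 490.
Order the generators by kWh per L: Gen-7 270 > Gen-4 260 > Gen-17 190 > Gen-10 110 > Gen-13 80 > Gen-22 50 > Gen-1 30.
Give Gen-7 10 more to hit its cap of 30 — 480 left.
Give Gen-4 160 more to hit its cap of 190 — 320 left.
Give Gen-17 160 more to hit its cap of 190 — 160 left.
Give Gen-10 60 more to hit its cap of 60 — 100 left.
Give Gen-13 90 more to hit its cap of 120 — 10 left.
Gen-22: +10 (room for 90) → 10. Pool exhausted.
Total = 110×60 + 260×190 + 50×10 + 80×120 + 190×190 + 30×30 + 270×30 = 111200.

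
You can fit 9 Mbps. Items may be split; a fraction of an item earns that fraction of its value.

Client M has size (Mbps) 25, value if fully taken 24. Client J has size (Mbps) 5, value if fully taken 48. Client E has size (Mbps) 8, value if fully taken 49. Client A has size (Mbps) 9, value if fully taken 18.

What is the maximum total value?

Best value per unit of size first: Client J 48/5≈9.6, Client E 49/8≈6.12, Client A 18/9≈2, Client M 24/25≈0.96.
All 5 Mbps of Client J fit (value 48) ; 4 remain.
Fill the last 4 Mbps with part of Client E: 4/8 of it earns 24.5.
Total value = 72.5.

72.5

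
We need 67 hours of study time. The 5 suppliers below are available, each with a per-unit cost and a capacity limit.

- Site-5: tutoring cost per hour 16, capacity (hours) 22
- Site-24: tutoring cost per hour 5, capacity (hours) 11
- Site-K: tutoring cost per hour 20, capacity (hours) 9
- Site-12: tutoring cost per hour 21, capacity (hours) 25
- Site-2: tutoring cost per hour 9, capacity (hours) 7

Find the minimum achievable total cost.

Use suppliers in increasing cost order.
Site-24 at 5: take all 11 hours → 56 still needed.
Site-2 at 9: take all 7 hours → 49 still needed.
Site-5 at 16: take all 22 hours → 27 still needed.
Site-K (20): use full 9 → 18 hours to go.
Site-12 (21): take the remaining 18 → done.
Cost = 11×5 + 7×9 + 22×16 + 9×20 + 18×21 = 1028.

1028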